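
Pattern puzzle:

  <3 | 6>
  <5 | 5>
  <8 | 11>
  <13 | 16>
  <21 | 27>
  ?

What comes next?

First slot: each term is the sum of the two before it, so 3, 5, 8, 13, 21 → 34.
Second slot: each term is the sum of the two before it, so 6, 5, 11, 16, 27 → 43.
So the next pair is <34 | 43>.

<34 | 43>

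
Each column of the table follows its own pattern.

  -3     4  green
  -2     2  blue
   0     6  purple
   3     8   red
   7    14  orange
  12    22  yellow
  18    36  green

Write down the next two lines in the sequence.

25  58  blue; 33  94  purple

First component: differences are 1, 2, 3, … (increasing by 1 each time), so -3, -2, 0, 3, 7, 12, 18 → 25 → 33.
Second component: each term is the sum of the two before it; 4, 2, 6, 8, 14, 22, 36 → 58 → 94.
For the colour, repeats green → blue → purple → red → orange → yellow: green, blue, purple, red, orange, yellow, green → blue → purple.
Putting the parts together: 25  58  blue and then 33  94  purple.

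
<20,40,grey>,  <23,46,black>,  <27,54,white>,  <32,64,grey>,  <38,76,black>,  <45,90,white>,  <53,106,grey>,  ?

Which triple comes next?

<62,124,black>

First coordinate: 20, 23, 27, 32, 38, 45, 53 → 62 (differences are 3, 4, 5, … (increasing by 1 each time)).
Second coordinate: 40, 46, 54, 64, 76, 90, 106 → 124 (always 2 × the first coordinate).
Shade: repeats grey → black → white, so grey, black, white, grey, black, white, grey → black.
Putting it together: <62,124,black>.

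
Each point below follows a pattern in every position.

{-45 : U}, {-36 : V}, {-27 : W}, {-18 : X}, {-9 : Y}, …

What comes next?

First coordinate goes -45, -36, -27, -18, -9 → 0 (+9 each step).
Letter: letters move forward 1 place in the alphabet; U, V, W, X, Y → Z.
Putting it together: {0 : Z}.

{0 : Z}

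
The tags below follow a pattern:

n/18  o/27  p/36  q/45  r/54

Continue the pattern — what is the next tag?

For the letter, letters move forward 1 place in the alphabet: n, o, p, q, r → s.
For the second component, +9 each step: 18, 27, 36, 45, 54 → 63.
So the next tag is s/63.

s/63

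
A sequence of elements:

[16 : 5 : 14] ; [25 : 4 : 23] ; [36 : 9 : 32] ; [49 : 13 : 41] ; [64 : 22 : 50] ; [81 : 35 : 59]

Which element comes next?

First slot: 16, 25, 36, 49, 64, 81 → 100 (perfect squares: 4², 5², 6², …).
Second slot: each term is the sum of the two before it; 5, 4, 9, 13, 22, 35 → 57.
For the third slot, +9 each step: 14, 23, 32, 41, 50, 59 → 68.
Putting it together: [100 : 57 : 68].

[100 : 57 : 68]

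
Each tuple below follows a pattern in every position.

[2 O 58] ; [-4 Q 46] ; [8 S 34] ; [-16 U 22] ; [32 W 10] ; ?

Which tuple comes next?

[-64 Y -2]

First part goes 2, -4, 8, -16, 32 → -64 (×(-2) each step).
Letter: letters move forward 2 places in the alphabet; O, Q, S, U, W → Y.
Third part: −12 each step; 58, 46, 34, 22, 10 → -2.
Putting it together: [-64 Y -2].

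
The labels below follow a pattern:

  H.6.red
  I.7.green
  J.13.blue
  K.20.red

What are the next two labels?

For the letter, letters move forward 1 place in the alphabet: H, I, J, K → L → M.
Second component: 6, 7, 13, 20 → 33 → 53 (each term is the sum of the two before it).
Colour: red, green, blue, red → green → blue (repeats red → green → blue).
So the next two labels are L.33.green and M.53.blue.

L.33.green, M.53.blue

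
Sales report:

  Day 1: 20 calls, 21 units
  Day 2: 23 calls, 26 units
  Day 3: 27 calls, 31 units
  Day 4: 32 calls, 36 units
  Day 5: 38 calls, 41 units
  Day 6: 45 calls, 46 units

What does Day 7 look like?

Calls — differences are 3, 4, 5, … (increasing by 1 each time): 20, 23, 27, 32, 38, 45 → 53.
Units — +5 each step: 21, 26, 31, 36, 41, 46 → 51.
So the next line is 53 calls, 51 units.

53 calls, 51 units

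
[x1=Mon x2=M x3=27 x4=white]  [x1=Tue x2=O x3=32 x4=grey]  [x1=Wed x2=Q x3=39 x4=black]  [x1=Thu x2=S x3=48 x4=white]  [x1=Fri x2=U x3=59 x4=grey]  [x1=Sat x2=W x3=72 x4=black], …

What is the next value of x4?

X4: repeats white → grey → black, so white, grey, black, white, grey, black → white.

white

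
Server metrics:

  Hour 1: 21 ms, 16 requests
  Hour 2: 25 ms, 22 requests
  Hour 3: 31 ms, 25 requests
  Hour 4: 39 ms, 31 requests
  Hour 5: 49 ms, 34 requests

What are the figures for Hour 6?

61 ms, 40 requests

Ms: differences are 4, 6, 8, … (increasing by 2 each time); 21, 25, 31, 39, 49 → 61.
For the requests, alternating steps +6, +3, +6, +3, …: 16, 22, 25, 31, 34 → 40.
Combining the parts gives 61 ms, 40 requests.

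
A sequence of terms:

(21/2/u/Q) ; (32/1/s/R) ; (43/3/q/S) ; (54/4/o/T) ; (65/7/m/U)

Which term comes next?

(76/11/k/V)

For the first value, +11 each step: 21, 32, 43, 54, 65 → 76.
Second value — each term is the sum of the two before it: 2, 1, 3, 4, 7 → 11.
First letter: u, s, q, o, m → k (letters move back 2 places in the alphabet).
Second letter — letters move forward 1 place in the alphabet: Q, R, S, T, U → V.
Combining the parts gives (76/11/k/V).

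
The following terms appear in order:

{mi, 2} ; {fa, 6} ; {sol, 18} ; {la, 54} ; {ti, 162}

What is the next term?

{do, 486}

Note — runs through the solfège scale do→ti: mi, fa, sol, la, ti → do.
Second slot: ×3 each step; 2, 6, 18, 54, 162 → 486.
Combining the parts gives {do, 486}.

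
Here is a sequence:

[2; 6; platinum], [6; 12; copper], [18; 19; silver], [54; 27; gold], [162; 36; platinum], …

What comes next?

First slot: ×3 each step; 2, 6, 18, 54, 162 → 486.
Second slot: differences are 6, 7, 8, … (increasing by 1 each time); 6, 12, 19, 27, 36 → 46.
Metal: repeats platinum → copper → silver → gold; platinum, copper, silver, gold, platinum → copper.
Putting it together: [486; 46; copper].

[486; 46; copper]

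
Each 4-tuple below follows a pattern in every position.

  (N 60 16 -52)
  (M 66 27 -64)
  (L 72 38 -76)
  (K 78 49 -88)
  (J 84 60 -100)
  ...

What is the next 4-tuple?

(I 90 71 -112)

Letter: letters move back 1 place in the alphabet; N, M, L, K, J → I.
Second component: +6 each step; 60, 66, 72, 78, 84 → 90.
Third component: +11 each step, so 16, 27, 38, 49, 60 → 71.
Fourth component: −12 each step, so -52, -64, -76, -88, -100 → -112.
Combining the parts gives (I 90 71 -112).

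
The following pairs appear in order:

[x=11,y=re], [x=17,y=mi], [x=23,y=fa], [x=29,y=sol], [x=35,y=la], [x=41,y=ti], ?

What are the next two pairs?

X: 11, 17, 23, 29, 35, 41 → 47 → 53 (+6 each step).
Y — runs through the solfège scale do→ti: re, mi, fa, sol, la, ti → do → re.
Putting the parts together: [x=47,y=do] and then [x=53,y=re].

[x=47,y=do], [x=53,y=re]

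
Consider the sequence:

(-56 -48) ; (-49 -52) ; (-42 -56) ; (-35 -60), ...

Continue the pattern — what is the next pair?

First coordinate: +7 each step, so -56, -49, -42, -35 → -28.
Second coordinate: −4 each step, so -48, -52, -56, -60 → -64.
So the next pair is (-28 -64).

(-28 -64)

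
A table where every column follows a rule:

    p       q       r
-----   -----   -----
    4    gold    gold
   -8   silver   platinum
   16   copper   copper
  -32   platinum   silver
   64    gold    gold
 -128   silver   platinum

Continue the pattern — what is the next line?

Column p: 4, -8, 16, -32, 64, -128 → 256 (×(-2) each step).
For the column q, repeats gold → silver → copper → platinum: gold, silver, copper, platinum, gold, silver → copper.
Column r: repeats gold → platinum → copper → silver, so gold, platinum, copper, silver, gold, platinum → copper.
Putting it together: 256  copper  copper.

256  copper  copper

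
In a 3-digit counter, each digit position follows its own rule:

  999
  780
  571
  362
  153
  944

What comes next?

735

For the first digit, −2 each step, mod 10: 9, 7, 5, 3, 1, 9 → 7.
Second digit — −1 each step, mod 10: 9, 8, 7, 6, 5, 4 → 3.
Third digit: 9, 0, 1, 2, 3, 4 → 5 (+1 each step, mod 10).
Combining the parts gives 735.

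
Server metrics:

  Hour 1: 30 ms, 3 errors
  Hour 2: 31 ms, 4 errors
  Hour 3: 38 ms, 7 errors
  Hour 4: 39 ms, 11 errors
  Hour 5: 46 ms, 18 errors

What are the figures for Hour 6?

Ms: alternating steps +1, +7, +1, +7, …; 30, 31, 38, 39, 46 → 47.
Errors goes 3, 4, 7, 11, 18 → 29 (each term is the sum of the two before it).
Putting it together: 47 ms, 29 errors.

47 ms, 29 errors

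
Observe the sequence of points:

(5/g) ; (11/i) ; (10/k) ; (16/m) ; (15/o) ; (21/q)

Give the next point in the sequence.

First value: 5, 11, 10, 16, 15, 21 → 20 (alternating steps +6, −1, +6, −1, …).
Letter: g, i, k, m, o, q → s (letters move forward 2 places in the alphabet).
Putting it together: (20/s).

(20/s)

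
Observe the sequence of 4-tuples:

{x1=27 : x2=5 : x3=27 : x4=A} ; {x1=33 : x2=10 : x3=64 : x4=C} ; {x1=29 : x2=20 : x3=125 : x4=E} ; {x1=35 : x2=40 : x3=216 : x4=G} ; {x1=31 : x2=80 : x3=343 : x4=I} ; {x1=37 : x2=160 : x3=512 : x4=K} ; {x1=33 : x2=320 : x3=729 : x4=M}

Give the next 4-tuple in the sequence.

For the x1, alternating steps +6, −4, +6, −4, …: 27, 33, 29, 35, 31, 37, 33 → 39.
X2: 5, 10, 20, 40, 80, 160, 320 → 640 (×2 each step).
X3 — perfect cubes: 3³, 4³, 5³, …: 27, 64, 125, 216, 343, 512, 729 → 1000.
For the x4, letters move forward 2 places in the alphabet: A, C, E, G, I, K, M → O.
Combining the parts gives {x1=39 : x2=640 : x3=1000 : x4=O}.

{x1=39 : x2=640 : x3=1000 : x4=O}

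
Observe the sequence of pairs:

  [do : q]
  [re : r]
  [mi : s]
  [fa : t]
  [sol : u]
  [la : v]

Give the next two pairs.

[ti : w], [do : x]

Note: runs through the solfège scale do→ti, so do, re, mi, fa, sol, la → ti → do.
Letter — letters move forward 1 place in the alphabet: q, r, s, t, u, v → w → x.
Putting the parts together: [ti : w] and then [do : x].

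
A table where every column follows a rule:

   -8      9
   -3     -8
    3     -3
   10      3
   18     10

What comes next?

For the first component, differences are 5, 6, 7, … (increasing by 1 each time): -8, -3, 3, 10, 18 → 27.
For the second component, always the previous value of the first component: 9, -8, -3, 3, 10 → 18.
So the next row is 27  18.

27  18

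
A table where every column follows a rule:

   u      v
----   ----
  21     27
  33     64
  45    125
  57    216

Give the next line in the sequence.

Column u — +12 each step: 21, 33, 45, 57 → 69.
Column v: 27, 64, 125, 216 → 343 (perfect cubes: 3³, 4³, 5³, …).
So the next line is 69  343.

69  343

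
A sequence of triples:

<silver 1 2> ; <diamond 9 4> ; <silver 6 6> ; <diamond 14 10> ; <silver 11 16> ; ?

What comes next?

<diamond 19 26>

For the rank, alternates silver ↔ diamond: silver, diamond, silver, diamond, silver → diamond.
Second value: alternating steps +8, −3, +8, −3, …, so 1, 9, 6, 14, 11 → 19.
Third value: each term is the sum of the two before it; 2, 4, 6, 10, 16 → 26.
Putting it together: <diamond 19 26>.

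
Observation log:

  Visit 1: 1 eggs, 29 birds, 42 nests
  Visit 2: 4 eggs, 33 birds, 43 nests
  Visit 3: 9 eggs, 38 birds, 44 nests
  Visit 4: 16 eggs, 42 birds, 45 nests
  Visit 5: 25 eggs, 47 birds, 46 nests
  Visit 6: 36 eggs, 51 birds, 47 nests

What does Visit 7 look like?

49 eggs, 56 birds, 48 nests

For the eggs, perfect squares: 1², 2², 3², …: 1, 4, 9, 16, 25, 36 → 49.
Birds — alternating steps +4, +5, +4, +5, …: 29, 33, 38, 42, 47, 51 → 56.
Nests — +1 each step: 42, 43, 44, 45, 46, 47 → 48.
Combining the parts gives 49 eggs, 56 birds, 48 nests.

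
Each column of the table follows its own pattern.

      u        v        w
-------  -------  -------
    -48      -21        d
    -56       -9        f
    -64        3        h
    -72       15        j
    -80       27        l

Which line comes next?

-88  39  n

Column u: -48, -56, -64, -72, -80 → -88 (−8 each step).
For the column v, +12 each step: -21, -9, 3, 15, 27 → 39.
Column w: letters move forward 2 places in the alphabet; d, f, h, j, l → n.
So the next line is -88  39  n.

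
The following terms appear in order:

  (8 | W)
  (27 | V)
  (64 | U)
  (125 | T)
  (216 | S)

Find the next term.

(343 | R)

First part goes 8, 27, 64, 125, 216 → 343 (perfect cubes: 2³, 3³, 4³, …).
Letter — letters move back 1 place in the alphabet: W, V, U, T, S → R.
Combining the parts gives (343 | R).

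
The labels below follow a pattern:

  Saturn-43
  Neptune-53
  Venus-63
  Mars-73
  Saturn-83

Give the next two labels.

Planet goes Saturn, Neptune, Venus, Mars, Saturn → Neptune → Venus (repeats Saturn → Neptune → Venus → Mars).
Second component: +10 each step, so 43, 53, 63, 73, 83 → 93 → 103.
So the next two labels are Neptune-93 and Venus-103.

Neptune-93, Venus-103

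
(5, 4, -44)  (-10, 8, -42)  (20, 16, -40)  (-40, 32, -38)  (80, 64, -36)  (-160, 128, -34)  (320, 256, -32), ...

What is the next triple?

First component goes 5, -10, 20, -40, 80, -160, 320 → -640 (×(-2) each step).
For the second component, ×2 each step: 4, 8, 16, 32, 64, 128, 256 → 512.
Third component — +2 each step: -44, -42, -40, -38, -36, -34, -32 → -30.
Combining the parts gives (-640, 512, -30).

(-640, 512, -30)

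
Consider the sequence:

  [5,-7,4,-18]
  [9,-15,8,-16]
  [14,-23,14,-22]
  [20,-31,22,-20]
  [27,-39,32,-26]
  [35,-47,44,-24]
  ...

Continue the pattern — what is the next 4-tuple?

[44,-55,58,-30]

For the first entry, differences are 4, 5, 6, … (increasing by 1 each time): 5, 9, 14, 20, 27, 35 → 44.
Second entry: −8 each step; -7, -15, -23, -31, -39, -47 → -55.
Third entry: 4, 8, 14, 22, 32, 44 → 58 (differences are 4, 6, 8, … (increasing by 2 each time)).
For the fourth entry, alternating steps +2, −6, +2, −6, …: -18, -16, -22, -20, -26, -24 → -30.
Putting it together: [44,-55,58,-30].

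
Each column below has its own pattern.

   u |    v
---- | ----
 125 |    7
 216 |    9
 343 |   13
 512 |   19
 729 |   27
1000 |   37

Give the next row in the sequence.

1331  49

Column u — perfect cubes: 5³, 6³, 7³, …: 125, 216, 343, 512, 729, 1000 → 1331.
Column v — differences are 2, 4, 6, … (increasing by 2 each time): 7, 9, 13, 19, 27, 37 → 49.
Combining the parts gives 1331  49.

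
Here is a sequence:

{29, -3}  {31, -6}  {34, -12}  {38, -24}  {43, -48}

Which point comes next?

{49, -96}

First component: 29, 31, 34, 38, 43 → 49 (differences are 2, 3, 4, … (increasing by 1 each time)).
Second component — ×2 each step: -3, -6, -12, -24, -48 → -96.
So the next point is {49, -96}.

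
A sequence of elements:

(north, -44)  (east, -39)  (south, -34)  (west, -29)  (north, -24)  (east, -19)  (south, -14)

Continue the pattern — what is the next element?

Direction: repeats north → east → south → west, so north, east, south, west, north, east, south → west.
Second value: -44, -39, -34, -29, -24, -19, -14 → -9 (+5 each step).
Putting it together: (west, -9).

(west, -9)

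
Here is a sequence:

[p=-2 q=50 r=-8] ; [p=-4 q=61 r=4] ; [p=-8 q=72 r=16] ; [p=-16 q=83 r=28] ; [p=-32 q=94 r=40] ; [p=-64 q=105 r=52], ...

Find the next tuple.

[p=-128 q=116 r=64]

P — ×2 each step: -2, -4, -8, -16, -32, -64 → -128.
Q: +11 each step; 50, 61, 72, 83, 94, 105 → 116.
For the r, +12 each step: -8, 4, 16, 28, 40, 52 → 64.
Combining the parts gives [p=-128 q=116 r=64].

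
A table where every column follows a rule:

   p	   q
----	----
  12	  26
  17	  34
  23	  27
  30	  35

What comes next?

Column p goes 12, 17, 23, 30 → 38 (differences are 5, 6, 7, … (increasing by 1 each time)).
Column q — alternating steps +8, −7, +8, −7, …: 26, 34, 27, 35 → 28.
So the next row is 38  28.

38  28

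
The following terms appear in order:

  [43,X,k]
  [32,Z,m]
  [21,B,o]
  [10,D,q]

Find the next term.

First component — −11 each step: 43, 32, 21, 10 → -1.
First letter: X, Z, B, D → F (letters move forward 2 places in the alphabet, wrapping Z→A).
Second letter — letters move forward 2 places in the alphabet: k, m, o, q → s.
Combining the parts gives [-1,F,s].

[-1,F,s]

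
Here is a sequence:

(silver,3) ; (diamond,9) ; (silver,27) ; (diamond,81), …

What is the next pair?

Rank: alternates silver ↔ diamond; silver, diamond, silver, diamond → silver.
Second coordinate — ×3 each step: 3, 9, 27, 81 → 243.
So the next pair is (silver,243).

(silver,243)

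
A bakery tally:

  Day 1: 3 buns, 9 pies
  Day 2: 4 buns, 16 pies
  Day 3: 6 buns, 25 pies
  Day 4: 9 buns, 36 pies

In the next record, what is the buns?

13

Buns — differences are 1, 2, 3, … (increasing by 1 each time): 3, 4, 6, 9 → 13.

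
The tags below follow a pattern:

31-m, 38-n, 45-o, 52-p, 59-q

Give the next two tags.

First component: +7 each step, so 31, 38, 45, 52, 59 → 66 → 73.
Letter: m, n, o, p, q → r → s (letters move forward 1 place in the alphabet).
Putting the parts together: 66-r and then 73-s.

66-r then 73-s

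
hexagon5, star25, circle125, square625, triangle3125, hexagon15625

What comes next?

Shape goes hexagon, star, circle, square, triangle, hexagon → star (repeats hexagon → star → circle → square → triangle).
For the second component, ×5 each step: 5, 25, 125, 625, 3125, 15625 → 78125.
Putting it together: star78125.

star78125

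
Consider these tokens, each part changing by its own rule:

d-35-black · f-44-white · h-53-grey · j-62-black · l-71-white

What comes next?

n-80-grey

Letter: letters move forward 2 places in the alphabet, so d, f, h, j, l → n.
Second component: +9 each step; 35, 44, 53, 62, 71 → 80.
Shade goes black, white, grey, black, white → grey (repeats black → white → grey).
So the next token is n-80-grey.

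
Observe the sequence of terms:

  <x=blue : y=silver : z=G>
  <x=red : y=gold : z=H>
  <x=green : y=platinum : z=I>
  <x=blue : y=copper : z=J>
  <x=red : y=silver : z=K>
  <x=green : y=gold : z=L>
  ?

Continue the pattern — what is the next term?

<x=blue : y=platinum : z=M>

X: repeats blue → red → green, so blue, red, green, blue, red, green → blue.
Y: repeats silver → gold → platinum → copper, so silver, gold, platinum, copper, silver, gold → platinum.
Z: letters move forward 1 place in the alphabet, so G, H, I, J, K, L → M.
Combining the parts gives <x=blue : y=platinum : z=M>.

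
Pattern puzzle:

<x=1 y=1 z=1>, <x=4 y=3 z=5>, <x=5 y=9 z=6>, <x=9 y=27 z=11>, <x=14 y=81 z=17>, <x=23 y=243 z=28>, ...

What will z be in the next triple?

X: each term is the sum of the two before it, so 1, 4, 5, 9, 14, 23 → 37.
Y: ×3 each step, so 1, 3, 9, 27, 81, 243 → 729.
Z: each term is the sum of the two before it, so 1, 5, 6, 11, 17, 28 → 45.

45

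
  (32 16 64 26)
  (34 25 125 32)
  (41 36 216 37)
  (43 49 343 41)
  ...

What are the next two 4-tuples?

For the first coordinate, alternating steps +2, +7, +2, +7, …: 32, 34, 41, 43 → 50 → 52.
Second coordinate: 16, 25, 36, 49 → 64 → 81 (perfect squares: 4², 5², 6², …).
Third coordinate goes 64, 125, 216, 343 → 512 → 729 (perfect cubes: 4³, 5³, 6³, …).
Fourth coordinate: differences are 6, 5, 4, … (decreasing by 1 each time), so 26, 32, 37, 41 → 44 → 46.
So the next two 4-tuples are (50 64 512 44) and (52 81 729 46).

(50 64 512 44), (52 81 729 46)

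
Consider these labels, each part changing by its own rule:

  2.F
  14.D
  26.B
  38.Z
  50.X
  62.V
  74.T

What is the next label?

86.R

First component: +12 each step, so 2, 14, 26, 38, 50, 62, 74 → 86.
Letter: F, D, B, Z, X, V, T → R (letters move back 2 places in the alphabet, wrapping A→Z).
So the next label is 86.R.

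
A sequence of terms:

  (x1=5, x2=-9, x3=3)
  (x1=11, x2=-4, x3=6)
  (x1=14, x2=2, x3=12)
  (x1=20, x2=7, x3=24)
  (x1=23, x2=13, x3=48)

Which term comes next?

(x1=29, x2=18, x3=96)

X1: alternating steps +6, +3, +6, +3, …, so 5, 11, 14, 20, 23 → 29.
X2: alternating steps +5, +6, +5, +6, …, so -9, -4, 2, 7, 13 → 18.
X3 goes 3, 6, 12, 24, 48 → 96 (×2 each step).
So the next term is (x1=29, x2=18, x3=96).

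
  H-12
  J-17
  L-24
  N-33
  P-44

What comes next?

R-57

Letter: letters move forward 2 places in the alphabet; H, J, L, N, P → R.
Second component: differences are 5, 7, 9, … (increasing by 2 each time); 12, 17, 24, 33, 44 → 57.
Combining the parts gives R-57.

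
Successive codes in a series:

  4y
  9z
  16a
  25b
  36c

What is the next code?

49d

First component goes 4, 9, 16, 25, 36 → 49 (perfect squares: 2², 3², 4², …).
Letter: letters move forward 1 place in the alphabet, wrapping Z→A, so y, z, a, b, c → d.
So the next code is 49d.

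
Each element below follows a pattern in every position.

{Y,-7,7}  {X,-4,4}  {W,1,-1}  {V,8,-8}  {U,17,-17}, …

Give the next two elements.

{T,28,-28}, {S,41,-41}

Letter: Y, X, W, V, U → T → S (letters move back 1 place in the alphabet).
For the second component, differences are 3, 5, 7, … (increasing by 2 each time): -7, -4, 1, 8, 17 → 28 → 41.
Third component goes 7, 4, -1, -8, -17 → -28 → -41 (always the negative of the second component).
Putting the parts together: {T,28,-28} and then {S,41,-41}.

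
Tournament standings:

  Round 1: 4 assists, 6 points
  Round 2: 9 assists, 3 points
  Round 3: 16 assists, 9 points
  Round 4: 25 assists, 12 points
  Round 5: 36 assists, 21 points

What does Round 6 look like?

Assists — perfect squares: 2², 3², 4², …: 4, 9, 16, 25, 36 → 49.
Points: 6, 3, 9, 12, 21 → 33 (each term is the sum of the two before it).
So the next line is 49 assists, 33 points.

49 assists, 33 points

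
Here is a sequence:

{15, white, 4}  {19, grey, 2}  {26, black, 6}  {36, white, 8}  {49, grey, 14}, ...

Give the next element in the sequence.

First slot: differences are 4, 7, 10, … (increasing by 3 each time); 15, 19, 26, 36, 49 → 65.
Shade: repeats white → grey → black; white, grey, black, white, grey → black.
Third slot: each term is the sum of the two before it, so 4, 2, 6, 8, 14 → 22.
Putting it together: {65, black, 22}.

{65, black, 22}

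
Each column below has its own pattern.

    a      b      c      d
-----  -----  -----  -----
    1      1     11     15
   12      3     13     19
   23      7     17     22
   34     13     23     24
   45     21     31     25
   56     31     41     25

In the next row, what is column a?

67

Column a: +11 each step; 1, 12, 23, 34, 45, 56 → 67.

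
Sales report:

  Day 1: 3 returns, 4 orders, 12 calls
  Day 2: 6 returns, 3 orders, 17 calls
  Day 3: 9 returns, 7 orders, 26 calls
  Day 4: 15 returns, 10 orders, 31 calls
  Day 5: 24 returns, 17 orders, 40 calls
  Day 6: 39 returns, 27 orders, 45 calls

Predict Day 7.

Returns goes 3, 6, 9, 15, 24, 39 → 63 (each term is the sum of the two before it).
Orders — each term is the sum of the two before it: 4, 3, 7, 10, 17, 27 → 44.
Calls: alternating steps +5, +9, +5, +9, …; 12, 17, 26, 31, 40, 45 → 54.
So the next record is 63 returns, 44 orders, 54 calls.

63 returns, 44 orders, 54 calls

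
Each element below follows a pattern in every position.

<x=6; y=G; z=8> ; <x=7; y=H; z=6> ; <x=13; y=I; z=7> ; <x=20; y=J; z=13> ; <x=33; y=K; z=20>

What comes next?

<x=53; y=L; z=33>

X: each term is the sum of the two before it, so 6, 7, 13, 20, 33 → 53.
Y: letters move forward 1 place in the alphabet; G, H, I, J, K → L.
Z — always the previous value of the x: 8, 6, 7, 13, 20 → 33.
So the next element is <x=53; y=L; z=33>.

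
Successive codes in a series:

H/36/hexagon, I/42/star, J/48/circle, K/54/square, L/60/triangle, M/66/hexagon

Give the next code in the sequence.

Letter: letters move forward 1 place in the alphabet; H, I, J, K, L, M → N.
Second component: 36, 42, 48, 54, 60, 66 → 72 (+6 each step).
Shape: repeats hexagon → star → circle → square → triangle; hexagon, star, circle, square, triangle, hexagon → star.
Putting it together: N/72/star.

N/72/star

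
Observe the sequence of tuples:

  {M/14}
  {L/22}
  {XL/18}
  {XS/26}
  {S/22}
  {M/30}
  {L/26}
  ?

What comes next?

For the size, repeats M → L → XL → XS → S: M, L, XL, XS, S, M, L → XL.
Second slot goes 14, 22, 18, 26, 22, 30, 26 → 34 (alternating steps +8, −4, +8, −4, …).
Combining the parts gives {XL/34}.

{XL/34}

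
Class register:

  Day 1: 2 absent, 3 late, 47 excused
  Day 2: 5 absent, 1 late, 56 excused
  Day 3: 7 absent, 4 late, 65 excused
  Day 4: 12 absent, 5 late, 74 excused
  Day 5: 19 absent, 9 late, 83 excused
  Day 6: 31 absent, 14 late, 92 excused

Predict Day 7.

Absent goes 2, 5, 7, 12, 19, 31 → 50 (each term is the sum of the two before it).
Late: 3, 1, 4, 5, 9, 14 → 23 (each term is the sum of the two before it).
Excused: +9 each step, so 47, 56, 65, 74, 83, 92 → 101.
So the next record is 50 absent, 23 late, 101 excused.

50 absent, 23 late, 101 excused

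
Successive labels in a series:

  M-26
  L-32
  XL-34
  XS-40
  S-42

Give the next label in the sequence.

M-48

Size: M, L, XL, XS, S → M (runs through clothing sizes XS→XL).
Second component: alternating steps +6, +2, +6, +2, …; 26, 32, 34, 40, 42 → 48.
Combining the parts gives M-48.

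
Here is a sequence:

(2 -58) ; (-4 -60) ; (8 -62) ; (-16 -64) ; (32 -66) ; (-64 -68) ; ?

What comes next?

First entry: ×(-2) each step, so 2, -4, 8, -16, 32, -64 → 128.
Second entry: −2 each step; -58, -60, -62, -64, -66, -68 → -70.
Putting it together: (128 -70).

(128 -70)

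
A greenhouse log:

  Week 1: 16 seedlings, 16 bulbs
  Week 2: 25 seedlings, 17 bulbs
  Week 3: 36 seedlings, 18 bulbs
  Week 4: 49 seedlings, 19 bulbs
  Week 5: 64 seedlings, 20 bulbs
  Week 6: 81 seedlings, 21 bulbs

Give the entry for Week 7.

100 seedlings, 22 bulbs

Seedlings goes 16, 25, 36, 49, 64, 81 → 100 (perfect squares: 4², 5², 6², …).
Bulbs: 16, 17, 18, 19, 20, 21 → 22 (+1 each step).
So the next line is 100 seedlings, 22 bulbs.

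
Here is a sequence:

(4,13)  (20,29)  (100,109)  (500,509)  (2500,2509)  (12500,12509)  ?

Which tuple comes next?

(62500,62509)

For the first entry, ×5 each step: 4, 20, 100, 500, 2500, 12500 → 62500.
Second entry: always 9 more than the first entry, so 13, 29, 109, 509, 2509, 12509 → 62509.
So the next tuple is (62500,62509).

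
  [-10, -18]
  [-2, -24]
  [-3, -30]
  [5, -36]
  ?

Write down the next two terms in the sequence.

First value: -10, -2, -3, 5 → 4 → 12 (alternating steps +8, −1, +8, −1, …).
Second value: -18, -24, -30, -36 → -42 → -48 (−6 each step).
So the next two terms are [4, -42] and [12, -48].

[4, -42], [12, -48]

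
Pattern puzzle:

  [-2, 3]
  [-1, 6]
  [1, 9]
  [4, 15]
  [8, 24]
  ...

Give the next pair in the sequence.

[13, 39]

First value: differences are 1, 2, 3, … (increasing by 1 each time); -2, -1, 1, 4, 8 → 13.
Second value goes 3, 6, 9, 15, 24 → 39 (each term is the sum of the two before it).
So the next pair is [13, 39].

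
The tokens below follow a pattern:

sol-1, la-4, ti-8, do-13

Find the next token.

Note: runs through the solfège scale do→ti; sol, la, ti, do → re.
Second component: differences are 3, 4, 5, … (increasing by 1 each time), so 1, 4, 8, 13 → 19.
Putting it together: re-19.

re-19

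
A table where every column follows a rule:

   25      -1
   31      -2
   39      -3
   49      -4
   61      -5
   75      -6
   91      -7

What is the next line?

109  -8

First component goes 25, 31, 39, 49, 61, 75, 91 → 109 (differences are 6, 8, 10, … (increasing by 2 each time)).
Second component: −1 each step; -1, -2, -3, -4, -5, -6, -7 → -8.
Combining the parts gives 109  -8.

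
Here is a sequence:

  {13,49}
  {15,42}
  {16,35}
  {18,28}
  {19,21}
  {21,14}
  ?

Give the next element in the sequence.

{22,7}

First component: alternating steps +2, +1, +2, +1, …, so 13, 15, 16, 18, 19, 21 → 22.
Second component — −7 each step: 49, 42, 35, 28, 21, 14 → 7.
Combining the parts gives {22,7}.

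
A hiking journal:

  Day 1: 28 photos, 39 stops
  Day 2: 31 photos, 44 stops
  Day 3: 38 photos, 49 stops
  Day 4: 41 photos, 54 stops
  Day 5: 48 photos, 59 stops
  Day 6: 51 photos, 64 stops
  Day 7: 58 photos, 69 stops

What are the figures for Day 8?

61 photos, 74 stops

Photos: alternating steps +3, +7, +3, +7, …, so 28, 31, 38, 41, 48, 51, 58 → 61.
Stops: +5 each step, so 39, 44, 49, 54, 59, 64, 69 → 74.
Combining the parts gives 61 photos, 74 stops.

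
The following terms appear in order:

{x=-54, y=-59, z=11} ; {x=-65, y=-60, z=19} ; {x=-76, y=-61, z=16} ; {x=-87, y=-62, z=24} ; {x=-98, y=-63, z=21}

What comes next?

X — −11 each step: -54, -65, -76, -87, -98 → -109.
Y: −1 each step; -59, -60, -61, -62, -63 → -64.
Z: 11, 19, 16, 24, 21 → 29 (alternating steps +8, −3, +8, −3, …).
So the next term is {x=-109, y=-64, z=29}.

{x=-109, y=-64, z=29}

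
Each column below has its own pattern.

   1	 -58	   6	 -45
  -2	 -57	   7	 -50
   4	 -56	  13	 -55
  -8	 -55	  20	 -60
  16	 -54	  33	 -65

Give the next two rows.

First component — ×(-2) each step: 1, -2, 4, -8, 16 → -32 → 64.
Second component goes -58, -57, -56, -55, -54 → -53 → -52 (+1 each step).
Third component: each term is the sum of the two before it; 6, 7, 13, 20, 33 → 53 → 86.
Fourth component — −5 each step: -45, -50, -55, -60, -65 → -70 → -75.
So the next two rows are -32  -53  53  -70 and 64  -52  86  -75.

-32  -53  53  -70; 64  -52  86  -75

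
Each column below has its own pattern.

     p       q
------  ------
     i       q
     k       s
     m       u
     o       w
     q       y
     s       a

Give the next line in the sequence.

u  c

Column p: letters move forward 2 places in the alphabet, so i, k, m, o, q, s → u.
Column q goes q, s, u, w, y, a → c (letters move forward 2 places in the alphabet, wrapping Z→A).
Combining the parts gives u  c.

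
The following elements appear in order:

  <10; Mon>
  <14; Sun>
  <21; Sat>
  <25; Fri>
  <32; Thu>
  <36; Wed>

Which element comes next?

<43; Tue>

First part — alternating steps +4, +7, +4, +7, …: 10, 14, 21, 25, 32, 36 → 43.
Day — runs backward through the weekdays Mon→Sun: Mon, Sun, Sat, Fri, Thu, Wed → Tue.
Putting it together: <43; Tue>.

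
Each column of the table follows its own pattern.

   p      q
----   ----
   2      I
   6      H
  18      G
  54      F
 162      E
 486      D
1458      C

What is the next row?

4374  B

For the column p, ×3 each step: 2, 6, 18, 54, 162, 486, 1458 → 4374.
Column q: letters move back 1 place in the alphabet, so I, H, G, F, E, D, C → B.
So the next row is 4374  B.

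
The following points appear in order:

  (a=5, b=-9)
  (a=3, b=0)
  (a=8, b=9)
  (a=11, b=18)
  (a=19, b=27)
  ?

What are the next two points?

(a=30, b=36), (a=49, b=45)

A: each term is the sum of the two before it; 5, 3, 8, 11, 19 → 30 → 49.
B: -9, 0, 9, 18, 27 → 36 → 45 (+9 each step).
Putting the parts together: (a=30, b=36) and then (a=49, b=45).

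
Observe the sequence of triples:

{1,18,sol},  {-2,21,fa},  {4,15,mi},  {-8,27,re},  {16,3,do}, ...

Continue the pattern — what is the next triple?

First value: ×(-2) each step; 1, -2, 4, -8, 16 → -32.
Second value: together with the first value always sums to 19; 18, 21, 15, 27, 3 → 51.
Note goes sol, fa, mi, re, do → ti (runs backward through the solfège scale do→ti).
Putting it together: {-32,51,ti}.

{-32,51,ti}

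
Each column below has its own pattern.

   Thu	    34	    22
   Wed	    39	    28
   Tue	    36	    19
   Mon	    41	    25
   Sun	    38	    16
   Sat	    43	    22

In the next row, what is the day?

Day goes Thu, Wed, Tue, Mon, Sun, Sat → Fri (runs backward through the weekdays Mon→Sun).
Second component: alternating steps +5, −3, +5, −3, …; 34, 39, 36, 41, 38, 43 → 40.
Third component: alternating steps +6, −9, +6, −9, …, so 22, 28, 19, 25, 16, 22 → 13.

Fri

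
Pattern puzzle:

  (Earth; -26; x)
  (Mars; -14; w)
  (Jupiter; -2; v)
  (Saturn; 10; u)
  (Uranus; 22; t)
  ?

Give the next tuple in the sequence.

(Neptune; 34; s)

For the planet, runs through the planets Mercury→Neptune: Earth, Mars, Jupiter, Saturn, Uranus → Neptune.
Second value — +12 each step: -26, -14, -2, 10, 22 → 34.
Letter — letters move back 1 place in the alphabet: x, w, v, u, t → s.
So the next tuple is (Neptune; 34; s).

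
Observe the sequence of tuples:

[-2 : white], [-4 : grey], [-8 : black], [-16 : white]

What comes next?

First coordinate goes -2, -4, -8, -16 → -32 (×2 each step).
Shade goes white, grey, black, white → grey (repeats white → grey → black).
So the next tuple is [-32 : grey].

[-32 : grey]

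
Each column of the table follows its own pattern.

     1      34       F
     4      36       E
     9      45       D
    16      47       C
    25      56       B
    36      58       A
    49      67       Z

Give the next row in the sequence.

64  69  Y

First component goes 1, 4, 9, 16, 25, 36, 49 → 64 (perfect squares: 1², 2², 3², …).
Second component: 34, 36, 45, 47, 56, 58, 67 → 69 (alternating steps +2, +9, +2, +9, …).
Letter: letters move back 1 place in the alphabet, wrapping A→Z; F, E, D, C, B, A, Z → Y.
So the next row is 64  69  Y.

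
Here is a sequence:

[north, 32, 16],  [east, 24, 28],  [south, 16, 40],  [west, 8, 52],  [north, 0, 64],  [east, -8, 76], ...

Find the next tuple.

[south, -16, 88]

Direction: repeats north → east → south → west, so north, east, south, west, north, east → south.
Second part: 32, 24, 16, 8, 0, -8 → -16 (−8 each step).
Third part: +12 each step, so 16, 28, 40, 52, 64, 76 → 88.
Combining the parts gives [south, -16, 88].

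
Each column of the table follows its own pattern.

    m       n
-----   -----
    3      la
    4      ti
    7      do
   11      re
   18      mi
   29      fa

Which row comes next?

Column m: each term is the sum of the two before it; 3, 4, 7, 11, 18, 29 → 47.
Column n goes la, ti, do, re, mi, fa → sol (runs through the solfège scale do→ti).
So the next row is 47  sol.

47  sol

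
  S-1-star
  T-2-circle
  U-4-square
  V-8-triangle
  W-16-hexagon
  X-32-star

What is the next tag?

Y-64-circle

For the letter, letters move forward 1 place in the alphabet: S, T, U, V, W, X → Y.
Second component — ×2 each step: 1, 2, 4, 8, 16, 32 → 64.
Shape — repeats star → circle → square → triangle → hexagon: star, circle, square, triangle, hexagon, star → circle.
So the next tag is Y-64-circle.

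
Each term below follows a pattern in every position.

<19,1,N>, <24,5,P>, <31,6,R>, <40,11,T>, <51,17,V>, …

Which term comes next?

<64,28,X>

First part: 19, 24, 31, 40, 51 → 64 (differences are 5, 7, 9, … (increasing by 2 each time)).
Second part goes 1, 5, 6, 11, 17 → 28 (each term is the sum of the two before it).
Letter — letters move forward 2 places in the alphabet: N, P, R, T, V → X.
Combining the parts gives <64,28,X>.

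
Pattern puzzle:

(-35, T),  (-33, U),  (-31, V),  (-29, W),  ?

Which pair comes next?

For the first part, +2 each step: -35, -33, -31, -29 → -27.
Letter: T, U, V, W → X (letters move forward 1 place in the alphabet).
So the next pair is (-27, X).

(-27, X)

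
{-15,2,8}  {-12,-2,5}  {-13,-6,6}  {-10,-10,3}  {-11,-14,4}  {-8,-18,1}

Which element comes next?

{-9,-22,2}

First part: alternating steps +3, −1, +3, −1, …; -15, -12, -13, -10, -11, -8 → -9.
Second part: 2, -2, -6, -10, -14, -18 → -22 (−4 each step).
Third part: 8, 5, 6, 3, 4, 1 → 2 (together with the first part always sums to -7).
Putting it together: {-9,-22,2}.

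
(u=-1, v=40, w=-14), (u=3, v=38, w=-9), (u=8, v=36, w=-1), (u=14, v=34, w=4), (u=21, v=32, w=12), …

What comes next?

U: -1, 3, 8, 14, 21 → 29 (differences are 4, 5, 6, … (increasing by 1 each time)).
V: 40, 38, 36, 34, 32 → 30 (−2 each step).
For the w, alternating steps +5, +8, +5, +8, …: -14, -9, -1, 4, 12 → 17.
So the next element is (u=29, v=30, w=17).

(u=29, v=30, w=17)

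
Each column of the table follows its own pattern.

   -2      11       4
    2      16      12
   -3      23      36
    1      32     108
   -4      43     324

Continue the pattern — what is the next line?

First component — alternating steps +4, −5, +4, −5, …: -2, 2, -3, 1, -4 → 0.
Second component: 11, 16, 23, 32, 43 → 56 (differences are 5, 7, 9, … (increasing by 2 each time)).
Third component: ×3 each step; 4, 12, 36, 108, 324 → 972.
Combining the parts gives 0  56  972.

0  56  972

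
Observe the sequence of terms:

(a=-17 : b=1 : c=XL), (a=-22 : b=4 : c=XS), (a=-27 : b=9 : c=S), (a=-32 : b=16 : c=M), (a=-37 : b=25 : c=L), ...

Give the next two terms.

(a=-42 : b=36 : c=XL), (a=-47 : b=49 : c=XS)

For the a, −5 each step: -17, -22, -27, -32, -37 → -42 → -47.
For the b, perfect squares: 1², 2², 3², …: 1, 4, 9, 16, 25 → 36 → 49.
C goes XL, XS, S, M, L → XL → XS (runs through clothing sizes XS→XL).
So the next two terms are (a=-42 : b=36 : c=XL) and (a=-47 : b=49 : c=XS).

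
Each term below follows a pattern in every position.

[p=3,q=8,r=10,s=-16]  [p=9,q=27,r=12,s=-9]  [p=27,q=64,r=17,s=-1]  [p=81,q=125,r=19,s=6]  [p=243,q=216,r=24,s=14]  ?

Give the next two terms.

[p=729,q=343,r=26,s=21], [p=2187,q=512,r=31,s=29]

P — ×3 each step: 3, 9, 27, 81, 243 → 729 → 2187.
Q: perfect cubes: 2³, 3³, 4³, …, so 8, 27, 64, 125, 216 → 343 → 512.
R: alternating steps +2, +5, +2, +5, …, so 10, 12, 17, 19, 24 → 26 → 31.
S goes -16, -9, -1, 6, 14 → 21 → 29 (alternating steps +7, +8, +7, +8, …).
So the next two terms are [p=729,q=343,r=26,s=21] and [p=2187,q=512,r=31,s=29].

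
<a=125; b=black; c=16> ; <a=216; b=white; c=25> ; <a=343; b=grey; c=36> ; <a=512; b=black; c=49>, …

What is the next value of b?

B: repeats black → white → grey, so black, white, grey, black → white.

white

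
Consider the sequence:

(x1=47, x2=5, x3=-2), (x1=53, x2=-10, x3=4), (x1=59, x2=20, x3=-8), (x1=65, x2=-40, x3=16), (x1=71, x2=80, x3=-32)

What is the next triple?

(x1=77, x2=-160, x3=64)

For the x1, +6 each step: 47, 53, 59, 65, 71 → 77.
X2 goes 5, -10, 20, -40, 80 → -160 (×(-2) each step).
X3 — ×(-2) each step: -2, 4, -8, 16, -32 → 64.
Combining the parts gives (x1=77, x2=-160, x3=64).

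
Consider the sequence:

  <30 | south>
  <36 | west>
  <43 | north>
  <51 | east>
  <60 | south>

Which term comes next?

<70 | west>

First component: 30, 36, 43, 51, 60 → 70 (differences are 6, 7, 8, … (increasing by 1 each time)).
For the direction, repeats south → west → north → east: south, west, north, east, south → west.
Combining the parts gives <70 | west>.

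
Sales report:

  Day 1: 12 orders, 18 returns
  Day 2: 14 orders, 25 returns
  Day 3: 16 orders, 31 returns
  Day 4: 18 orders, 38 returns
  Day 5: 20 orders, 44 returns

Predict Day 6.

Orders: +2 each step; 12, 14, 16, 18, 20 → 22.
Returns goes 18, 25, 31, 38, 44 → 51 (alternating steps +7, +6, +7, +6, …).
Combining the parts gives 22 orders, 51 returns.

22 orders, 51 returns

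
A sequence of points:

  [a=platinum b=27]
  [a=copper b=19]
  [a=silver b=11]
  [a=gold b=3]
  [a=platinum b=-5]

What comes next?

A — repeats platinum → copper → silver → gold: platinum, copper, silver, gold, platinum → copper.
B: 27, 19, 11, 3, -5 → -13 (−8 each step).
Combining the parts gives [a=copper b=-13].

[a=copper b=-13]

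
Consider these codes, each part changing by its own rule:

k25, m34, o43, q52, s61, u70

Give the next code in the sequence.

w79

For the letter, letters move forward 2 places in the alphabet: k, m, o, q, s, u → w.
Second component goes 25, 34, 43, 52, 61, 70 → 79 (+9 each step).
So the next code is w79.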